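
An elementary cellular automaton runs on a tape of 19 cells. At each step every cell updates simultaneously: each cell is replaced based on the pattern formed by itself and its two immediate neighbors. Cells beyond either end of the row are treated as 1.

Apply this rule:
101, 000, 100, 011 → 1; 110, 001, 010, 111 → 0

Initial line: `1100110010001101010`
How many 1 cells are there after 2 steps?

10

0010101001101010101
1001010101010101011
count of 1: 10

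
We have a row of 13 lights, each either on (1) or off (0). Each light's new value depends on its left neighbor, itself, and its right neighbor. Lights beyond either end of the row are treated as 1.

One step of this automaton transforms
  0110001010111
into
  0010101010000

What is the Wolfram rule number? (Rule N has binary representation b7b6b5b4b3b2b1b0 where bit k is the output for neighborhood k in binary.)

position 11: 111 → 0  (bit 7 = 0)
position 2: 110 → 1  (bit 6 = 1)
position 0: 101 → 0  (bit 5 = 0)
position 3: 100 → 0  (bit 4 = 0)
position 1: 011 → 0  (bit 3 = 0)
position 6: 010 → 1  (bit 2 = 1)
position 5: 001 → 0  (bit 1 = 0)
position 4: 000 → 1  (bit 0 = 1)
bits b7..b0 = 01000101 = 69

69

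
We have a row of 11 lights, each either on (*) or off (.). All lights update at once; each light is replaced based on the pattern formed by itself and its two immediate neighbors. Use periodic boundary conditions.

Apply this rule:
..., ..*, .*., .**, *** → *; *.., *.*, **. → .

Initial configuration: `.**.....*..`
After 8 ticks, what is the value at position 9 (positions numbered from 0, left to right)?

**..*****.*
*..*****..*
..*****..**
.*****..**.
*****..**..
****..**..*
***..**..**
**..**..***
position 9 holds *

*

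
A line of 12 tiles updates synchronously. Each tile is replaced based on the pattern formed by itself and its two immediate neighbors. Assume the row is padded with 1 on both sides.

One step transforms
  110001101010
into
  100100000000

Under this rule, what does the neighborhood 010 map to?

0

At position 8 the neighborhood is 010; the next row has 0 there.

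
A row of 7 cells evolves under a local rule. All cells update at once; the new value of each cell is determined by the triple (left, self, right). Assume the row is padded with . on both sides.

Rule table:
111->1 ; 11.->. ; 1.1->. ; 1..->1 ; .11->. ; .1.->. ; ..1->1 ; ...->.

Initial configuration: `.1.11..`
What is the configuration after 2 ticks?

tick 1: 1....1.
tick 2: .1..1.1

.1..1.1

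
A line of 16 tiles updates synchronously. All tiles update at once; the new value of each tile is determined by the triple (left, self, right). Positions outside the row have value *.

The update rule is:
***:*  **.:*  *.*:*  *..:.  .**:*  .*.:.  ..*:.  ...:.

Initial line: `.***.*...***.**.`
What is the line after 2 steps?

*****....*******

*****....*******
*****....*******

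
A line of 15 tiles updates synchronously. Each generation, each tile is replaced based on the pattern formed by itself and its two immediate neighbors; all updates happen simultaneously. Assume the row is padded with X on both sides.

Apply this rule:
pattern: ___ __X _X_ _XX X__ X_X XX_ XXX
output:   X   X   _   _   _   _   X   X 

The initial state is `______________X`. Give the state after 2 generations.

__XXXXXXXXXXXX_

_XXXXXXXXXXXXX_
__XXXXXXXXXXXX_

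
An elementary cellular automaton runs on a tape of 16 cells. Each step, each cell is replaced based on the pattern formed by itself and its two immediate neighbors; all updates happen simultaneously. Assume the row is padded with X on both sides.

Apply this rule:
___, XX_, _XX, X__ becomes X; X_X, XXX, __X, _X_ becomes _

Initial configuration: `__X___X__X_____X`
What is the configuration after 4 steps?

_____XXXXX__XX_X

X__XX__X__XXXX_X
XX_XXX__X_X__X_X
_X_X_XX____X___X
_____XXXXX__XX_X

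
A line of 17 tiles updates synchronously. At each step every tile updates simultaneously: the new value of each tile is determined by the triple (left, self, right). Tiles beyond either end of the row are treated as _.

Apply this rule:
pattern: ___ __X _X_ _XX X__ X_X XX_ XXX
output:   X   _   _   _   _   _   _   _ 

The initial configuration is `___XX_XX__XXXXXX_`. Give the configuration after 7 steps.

XX_______________

XX_______________
___XXXXXXXXXXXXXX
XX_______________  (repeats step 1; period 2)
step 7: XX_______________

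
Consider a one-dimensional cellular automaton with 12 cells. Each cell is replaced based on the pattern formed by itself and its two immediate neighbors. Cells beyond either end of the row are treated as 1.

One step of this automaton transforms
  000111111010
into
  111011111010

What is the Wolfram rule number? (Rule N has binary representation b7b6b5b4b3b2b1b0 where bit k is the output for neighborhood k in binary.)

position 4: 111 → 1  (bit 7 = 1)
position 8: 110 → 1  (bit 6 = 1)
position 9: 101 → 0  (bit 5 = 0)
position 0: 100 → 1  (bit 4 = 1)
position 3: 011 → 0  (bit 3 = 0)
position 10: 010 → 1  (bit 2 = 1)
position 2: 001 → 1  (bit 1 = 1)
position 1: 000 → 1  (bit 0 = 1)
bits b7..b0 = 11010111 = 215

215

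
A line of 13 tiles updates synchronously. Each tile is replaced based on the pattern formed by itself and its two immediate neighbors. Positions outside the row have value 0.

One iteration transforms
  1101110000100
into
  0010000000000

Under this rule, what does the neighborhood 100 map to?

0

At position 6 the neighborhood is 100; the next row has 0 there.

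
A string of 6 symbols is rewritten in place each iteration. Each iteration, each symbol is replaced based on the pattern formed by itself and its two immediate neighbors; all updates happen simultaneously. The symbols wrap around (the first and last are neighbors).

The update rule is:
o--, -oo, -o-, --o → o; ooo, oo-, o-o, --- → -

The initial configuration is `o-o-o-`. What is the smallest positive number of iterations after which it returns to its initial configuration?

1

o-o-o-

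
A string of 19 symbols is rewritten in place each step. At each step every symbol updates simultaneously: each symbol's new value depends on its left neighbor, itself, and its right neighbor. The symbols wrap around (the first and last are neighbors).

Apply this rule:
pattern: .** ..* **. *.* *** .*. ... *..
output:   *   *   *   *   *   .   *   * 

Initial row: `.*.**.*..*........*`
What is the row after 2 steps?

step 1: *.****.**.********.
step 2: .******************

.******************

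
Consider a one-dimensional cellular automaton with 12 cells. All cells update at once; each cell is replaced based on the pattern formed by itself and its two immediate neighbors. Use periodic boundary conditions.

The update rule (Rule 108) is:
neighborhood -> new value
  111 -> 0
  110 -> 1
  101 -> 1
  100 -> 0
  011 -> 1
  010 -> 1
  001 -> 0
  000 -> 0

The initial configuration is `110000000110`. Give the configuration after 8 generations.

110000000111
010000000100
010000000100  (fixed point — unchanged through generation 8)

010000000100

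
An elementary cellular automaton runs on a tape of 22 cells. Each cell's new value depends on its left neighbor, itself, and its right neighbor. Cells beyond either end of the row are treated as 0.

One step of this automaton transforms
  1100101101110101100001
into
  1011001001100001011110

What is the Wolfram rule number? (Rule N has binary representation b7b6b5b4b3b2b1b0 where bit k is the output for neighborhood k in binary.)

position 10: 111 → 1  (bit 7 = 1)
position 1: 110 → 0  (bit 6 = 0)
position 5: 101 → 0  (bit 5 = 0)
position 2: 100 → 1  (bit 4 = 1)
position 0: 011 → 1  (bit 3 = 1)
position 4: 010 → 0  (bit 2 = 0)
position 3: 001 → 1  (bit 1 = 1)
position 18: 000 → 1  (bit 0 = 1)
bits b7..b0 = 10011011 = 155

155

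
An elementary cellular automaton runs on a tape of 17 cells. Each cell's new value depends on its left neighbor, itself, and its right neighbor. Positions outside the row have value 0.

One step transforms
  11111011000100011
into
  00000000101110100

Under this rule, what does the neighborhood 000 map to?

At position 9 the neighborhood is 000; the next row has 0 there.

0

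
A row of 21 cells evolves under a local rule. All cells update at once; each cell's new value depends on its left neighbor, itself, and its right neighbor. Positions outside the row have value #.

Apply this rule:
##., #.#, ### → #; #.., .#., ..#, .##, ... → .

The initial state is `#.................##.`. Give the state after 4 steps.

step 1: #..................##
step 2: #...................#
step 3: #....................
step 4: #....................

#....................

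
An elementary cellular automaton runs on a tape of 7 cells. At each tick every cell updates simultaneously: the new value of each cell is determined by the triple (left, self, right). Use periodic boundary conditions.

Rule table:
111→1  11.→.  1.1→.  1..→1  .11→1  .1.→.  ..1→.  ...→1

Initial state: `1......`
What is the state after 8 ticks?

.11111.

.11111.
.1111.1
.111...
.11.111
.1..11.
..1.1.1
1......  (repeats tick 0; period 7)
tick 8: .11111.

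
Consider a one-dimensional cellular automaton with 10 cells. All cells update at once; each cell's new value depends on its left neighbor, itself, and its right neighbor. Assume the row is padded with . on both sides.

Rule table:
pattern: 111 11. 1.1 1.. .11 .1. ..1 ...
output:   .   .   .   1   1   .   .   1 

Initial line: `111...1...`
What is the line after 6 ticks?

1..11..111
.1.1.1.1..
........11
1111111.1.
1........1
.1111111..

.1111111..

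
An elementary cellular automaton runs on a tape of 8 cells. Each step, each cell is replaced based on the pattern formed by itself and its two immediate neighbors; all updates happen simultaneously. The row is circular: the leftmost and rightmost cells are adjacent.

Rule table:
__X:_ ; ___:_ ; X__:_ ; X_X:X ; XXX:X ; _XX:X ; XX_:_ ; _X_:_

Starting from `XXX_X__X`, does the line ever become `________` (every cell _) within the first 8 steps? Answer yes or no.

yes

XX_X___X
X_X____X
_X_____X
X_______
________
all cells are _ at step 5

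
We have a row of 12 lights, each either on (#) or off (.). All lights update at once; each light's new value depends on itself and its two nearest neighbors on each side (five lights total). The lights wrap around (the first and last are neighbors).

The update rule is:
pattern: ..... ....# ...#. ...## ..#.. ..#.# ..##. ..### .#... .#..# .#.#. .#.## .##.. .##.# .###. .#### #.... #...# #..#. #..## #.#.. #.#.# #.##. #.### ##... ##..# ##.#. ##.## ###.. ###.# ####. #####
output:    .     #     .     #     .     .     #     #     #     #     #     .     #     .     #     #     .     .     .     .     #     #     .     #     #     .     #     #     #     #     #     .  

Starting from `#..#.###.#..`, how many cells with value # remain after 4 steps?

.#...######.
..#.###..##.
....###..###
#.#####..###
count of #: 9

9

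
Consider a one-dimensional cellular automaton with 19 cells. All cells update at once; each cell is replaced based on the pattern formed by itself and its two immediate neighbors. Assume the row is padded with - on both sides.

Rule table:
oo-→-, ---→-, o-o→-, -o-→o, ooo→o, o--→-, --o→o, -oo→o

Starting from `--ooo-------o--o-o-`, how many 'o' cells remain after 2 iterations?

-ooo-------oo-oo-o-
ooo-------oo--o--o-
count of o: 7

7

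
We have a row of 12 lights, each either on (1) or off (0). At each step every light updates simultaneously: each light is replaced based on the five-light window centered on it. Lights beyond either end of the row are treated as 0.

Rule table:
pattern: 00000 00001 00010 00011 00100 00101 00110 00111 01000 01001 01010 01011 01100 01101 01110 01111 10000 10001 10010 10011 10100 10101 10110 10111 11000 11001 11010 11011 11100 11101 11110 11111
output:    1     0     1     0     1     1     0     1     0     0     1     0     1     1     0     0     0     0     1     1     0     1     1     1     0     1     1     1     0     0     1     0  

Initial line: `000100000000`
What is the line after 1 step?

101100111111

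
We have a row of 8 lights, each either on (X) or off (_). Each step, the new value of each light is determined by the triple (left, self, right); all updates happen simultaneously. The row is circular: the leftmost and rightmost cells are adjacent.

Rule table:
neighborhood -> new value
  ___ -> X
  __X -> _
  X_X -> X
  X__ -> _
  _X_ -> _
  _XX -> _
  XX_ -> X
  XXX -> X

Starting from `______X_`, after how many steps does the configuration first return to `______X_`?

15

XXXXX___
_XXXX_X_
__XXXX__
X__XXX_X
X___XXX_
__X__XXX
______XX
_XXXX__X
X_XXX___
_X_XX_X_
__X_XX__
X__X_X_X
X___X_X_
__X__X_X
______X_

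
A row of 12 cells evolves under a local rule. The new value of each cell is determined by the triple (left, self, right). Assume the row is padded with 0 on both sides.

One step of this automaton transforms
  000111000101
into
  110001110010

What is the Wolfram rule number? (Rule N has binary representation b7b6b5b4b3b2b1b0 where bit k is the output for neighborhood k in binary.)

position 4: 111 → 0  (bit 7 = 0)
position 5: 110 → 1  (bit 6 = 1)
position 10: 101 → 1  (bit 5 = 1)
position 6: 100 → 1  (bit 4 = 1)
position 3: 011 → 0  (bit 3 = 0)
position 9: 010 → 0  (bit 2 = 0)
position 2: 001 → 0  (bit 1 = 0)
position 0: 000 → 1  (bit 0 = 1)
bits b7..b0 = 01110001 = 113

113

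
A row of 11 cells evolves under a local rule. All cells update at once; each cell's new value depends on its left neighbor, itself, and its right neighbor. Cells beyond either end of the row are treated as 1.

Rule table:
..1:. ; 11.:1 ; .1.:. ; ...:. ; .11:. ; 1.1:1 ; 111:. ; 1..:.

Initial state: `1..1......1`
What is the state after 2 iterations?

1..........
1..........

1..........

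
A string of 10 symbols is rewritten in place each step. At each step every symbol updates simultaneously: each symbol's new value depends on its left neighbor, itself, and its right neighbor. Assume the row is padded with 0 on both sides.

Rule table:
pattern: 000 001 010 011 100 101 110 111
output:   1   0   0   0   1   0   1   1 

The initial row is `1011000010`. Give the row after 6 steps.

0100110011

step 1: 0001111001
step 2: 1100111100
step 3: 0110011111
step 4: 0011001111
step 5: 1001100111
step 6: 0100110011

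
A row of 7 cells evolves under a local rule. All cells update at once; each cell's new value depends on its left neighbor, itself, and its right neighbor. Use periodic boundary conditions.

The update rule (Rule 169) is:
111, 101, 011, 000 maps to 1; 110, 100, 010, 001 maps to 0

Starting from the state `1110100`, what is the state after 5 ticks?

1101000
1010010
0100001
1001100
0001000

0001000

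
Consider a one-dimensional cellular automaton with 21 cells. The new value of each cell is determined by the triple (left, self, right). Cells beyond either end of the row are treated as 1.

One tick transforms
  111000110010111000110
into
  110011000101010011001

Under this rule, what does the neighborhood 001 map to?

1

At position 5 the neighborhood is 001; the next row has 1 there.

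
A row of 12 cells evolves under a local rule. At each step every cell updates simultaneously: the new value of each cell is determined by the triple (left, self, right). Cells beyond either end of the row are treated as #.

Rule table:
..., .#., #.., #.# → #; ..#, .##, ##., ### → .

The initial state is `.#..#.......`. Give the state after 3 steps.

###.#######.
...#.......#
##.#######..

##.#######..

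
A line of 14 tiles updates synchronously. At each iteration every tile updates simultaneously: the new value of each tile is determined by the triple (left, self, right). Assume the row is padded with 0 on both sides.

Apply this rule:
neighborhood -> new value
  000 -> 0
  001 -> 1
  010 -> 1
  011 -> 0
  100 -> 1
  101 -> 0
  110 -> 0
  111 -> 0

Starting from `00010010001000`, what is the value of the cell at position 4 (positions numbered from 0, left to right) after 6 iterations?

00111111011100
01000000000010
11100000000111
00010000001000
00111000011100
01000100100010
position 4 holds 0

0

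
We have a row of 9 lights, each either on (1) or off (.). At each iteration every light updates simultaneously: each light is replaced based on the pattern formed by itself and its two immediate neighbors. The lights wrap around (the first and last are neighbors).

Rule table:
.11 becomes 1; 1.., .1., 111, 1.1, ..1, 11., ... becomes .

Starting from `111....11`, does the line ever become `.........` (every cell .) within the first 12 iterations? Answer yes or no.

.......1.
.........
all cells are . at iteration 2

yes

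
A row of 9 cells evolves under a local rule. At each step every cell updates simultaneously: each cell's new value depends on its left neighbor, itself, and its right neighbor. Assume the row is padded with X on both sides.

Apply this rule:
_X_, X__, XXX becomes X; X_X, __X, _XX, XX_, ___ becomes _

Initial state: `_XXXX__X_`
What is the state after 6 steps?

X__X_X_X_

step 1: __XX_X_X_
step 2: X____X_X_
step 3: _X___X_X_
step 4: _XX__X_X_
step 5: ___X_X_X_
step 6: X__X_X_X_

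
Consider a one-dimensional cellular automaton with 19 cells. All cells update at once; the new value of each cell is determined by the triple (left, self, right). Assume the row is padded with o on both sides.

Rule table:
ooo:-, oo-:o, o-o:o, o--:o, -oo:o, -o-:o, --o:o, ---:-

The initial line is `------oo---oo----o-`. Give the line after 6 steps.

o----oooo-oooo--ooo
oo--oo--ooo--oooo--
-oooooooo-oooo--ooo
oo------ooo--oooo--
-oo----oo-oooo--ooo
oooo--ooooo--oooo--

oooo--ooooo--oooo--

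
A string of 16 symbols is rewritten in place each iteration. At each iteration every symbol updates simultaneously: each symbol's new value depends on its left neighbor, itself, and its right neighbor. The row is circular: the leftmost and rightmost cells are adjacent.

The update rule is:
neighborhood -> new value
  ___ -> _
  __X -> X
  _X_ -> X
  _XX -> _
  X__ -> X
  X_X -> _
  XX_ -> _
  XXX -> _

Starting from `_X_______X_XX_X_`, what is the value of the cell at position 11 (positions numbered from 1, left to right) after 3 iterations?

X

iteration 1: XXX_____XX____XX
iteration 2: ___X___X__X__X__
iteration 3: __XXX_XXXXXXXXX_
position 11 holds X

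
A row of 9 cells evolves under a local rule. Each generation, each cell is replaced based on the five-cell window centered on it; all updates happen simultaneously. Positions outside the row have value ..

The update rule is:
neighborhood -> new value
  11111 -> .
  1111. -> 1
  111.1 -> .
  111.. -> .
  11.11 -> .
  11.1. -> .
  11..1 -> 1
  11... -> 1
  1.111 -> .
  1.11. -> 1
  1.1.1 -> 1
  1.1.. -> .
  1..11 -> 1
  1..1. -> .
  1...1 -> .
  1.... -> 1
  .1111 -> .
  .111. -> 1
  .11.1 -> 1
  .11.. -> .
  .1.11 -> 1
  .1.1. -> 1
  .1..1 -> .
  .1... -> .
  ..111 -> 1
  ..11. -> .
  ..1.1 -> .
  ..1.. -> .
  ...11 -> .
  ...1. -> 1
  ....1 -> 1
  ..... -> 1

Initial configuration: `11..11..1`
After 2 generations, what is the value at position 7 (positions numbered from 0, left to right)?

..11..1..
1...1...1
position 7 holds .

.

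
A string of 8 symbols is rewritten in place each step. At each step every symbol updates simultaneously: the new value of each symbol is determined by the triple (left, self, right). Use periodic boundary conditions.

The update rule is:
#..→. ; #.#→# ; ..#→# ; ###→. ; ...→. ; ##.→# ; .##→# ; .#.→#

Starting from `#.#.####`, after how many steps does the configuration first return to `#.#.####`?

16

#####...
#...#..#
#..##.##
#.#####.
###...##
..#..##.
.##.###.
#####.#.
#...####
#..##...
#.###..#
###.#.##
..#####.
.##...#.
###..##.
#.#.####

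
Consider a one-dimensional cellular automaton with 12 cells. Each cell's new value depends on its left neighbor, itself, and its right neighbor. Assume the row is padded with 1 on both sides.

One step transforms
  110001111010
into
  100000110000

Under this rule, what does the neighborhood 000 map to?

At position 3 the neighborhood is 000; the next row has 0 there.

0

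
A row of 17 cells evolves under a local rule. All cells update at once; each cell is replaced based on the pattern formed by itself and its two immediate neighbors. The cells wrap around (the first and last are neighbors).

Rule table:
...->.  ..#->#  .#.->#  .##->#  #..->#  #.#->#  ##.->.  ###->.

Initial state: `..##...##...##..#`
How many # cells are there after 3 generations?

7

###.#.##.#.##.###
...####.####.##..
..##...##...##.#.
count of #: 7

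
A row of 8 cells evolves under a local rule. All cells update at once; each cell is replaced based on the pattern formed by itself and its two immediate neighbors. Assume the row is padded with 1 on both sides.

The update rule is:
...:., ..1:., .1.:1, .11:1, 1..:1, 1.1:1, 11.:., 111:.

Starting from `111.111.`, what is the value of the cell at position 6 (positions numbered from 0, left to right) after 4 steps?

...11..1
1..1.1.1
.1.11111
1111....
position 6 holds .

.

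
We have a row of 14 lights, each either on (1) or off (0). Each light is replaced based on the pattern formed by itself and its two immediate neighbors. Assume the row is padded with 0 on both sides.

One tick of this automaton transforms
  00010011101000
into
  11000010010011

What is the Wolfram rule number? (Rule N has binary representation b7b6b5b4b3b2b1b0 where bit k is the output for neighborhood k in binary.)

position 7: 111 → 0  (bit 7 = 0)
position 8: 110 → 0  (bit 6 = 0)
position 9: 101 → 1  (bit 5 = 1)
position 4: 100 → 0  (bit 4 = 0)
position 6: 011 → 1  (bit 3 = 1)
position 3: 010 → 0  (bit 2 = 0)
position 2: 001 → 0  (bit 1 = 0)
position 0: 000 → 1  (bit 0 = 1)
bits b7..b0 = 00101001 = 41

41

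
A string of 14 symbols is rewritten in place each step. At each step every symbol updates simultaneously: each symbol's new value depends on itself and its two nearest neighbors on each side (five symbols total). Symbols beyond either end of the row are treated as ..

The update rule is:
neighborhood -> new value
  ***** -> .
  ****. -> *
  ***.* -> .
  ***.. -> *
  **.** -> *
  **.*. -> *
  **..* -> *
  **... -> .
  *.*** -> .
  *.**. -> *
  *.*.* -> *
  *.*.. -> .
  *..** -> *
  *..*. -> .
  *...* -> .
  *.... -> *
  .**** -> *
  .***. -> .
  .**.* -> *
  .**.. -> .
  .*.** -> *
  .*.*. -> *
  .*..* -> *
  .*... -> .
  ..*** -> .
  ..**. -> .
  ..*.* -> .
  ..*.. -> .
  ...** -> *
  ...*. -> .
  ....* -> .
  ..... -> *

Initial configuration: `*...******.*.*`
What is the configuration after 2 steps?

*...*.*..*..*.

...*.*..*.***.
*...*.*..*..*.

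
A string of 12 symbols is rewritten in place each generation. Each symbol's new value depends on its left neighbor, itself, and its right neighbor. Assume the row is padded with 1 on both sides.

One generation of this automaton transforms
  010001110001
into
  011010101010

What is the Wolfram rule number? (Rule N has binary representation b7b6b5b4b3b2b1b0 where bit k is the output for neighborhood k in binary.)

position 6: 111 → 1  (bit 7 = 1)
position 7: 110 → 0  (bit 6 = 0)
position 0: 101 → 0  (bit 5 = 0)
position 2: 100 → 1  (bit 4 = 1)
position 5: 011 → 0  (bit 3 = 0)
position 1: 010 → 1  (bit 2 = 1)
position 4: 001 → 1  (bit 1 = 1)
position 3: 000 → 0  (bit 0 = 0)
bits b7..b0 = 10010110 = 150

150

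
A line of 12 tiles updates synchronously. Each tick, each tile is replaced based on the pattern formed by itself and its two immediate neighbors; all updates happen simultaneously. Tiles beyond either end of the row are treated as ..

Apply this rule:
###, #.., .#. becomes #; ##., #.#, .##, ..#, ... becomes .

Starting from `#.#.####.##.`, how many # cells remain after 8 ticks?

tick 1: #.#..##....#
tick 2: #.##...#...#
tick 3: #...#..##..#
tick 4: ##..##...#.#
tick 5: ..#...#..#.#
tick 6: ..##..##.#.#
tick 7: ....#....#.#
tick 8: ....##...#.#
count of #: 4

4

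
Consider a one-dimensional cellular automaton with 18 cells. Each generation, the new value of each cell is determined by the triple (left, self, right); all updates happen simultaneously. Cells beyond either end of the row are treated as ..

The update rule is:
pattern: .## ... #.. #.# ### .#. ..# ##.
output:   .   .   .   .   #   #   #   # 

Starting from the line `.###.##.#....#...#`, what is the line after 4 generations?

generation 1: #.##..#.#...##..##
generation 2: #..#.##.#..#.#.#.#
generation 3: #.##..#.#.##.#.#.#
generation 4: #..#.##.#..#.#.#.#

#..#.##.#..#.#.#.#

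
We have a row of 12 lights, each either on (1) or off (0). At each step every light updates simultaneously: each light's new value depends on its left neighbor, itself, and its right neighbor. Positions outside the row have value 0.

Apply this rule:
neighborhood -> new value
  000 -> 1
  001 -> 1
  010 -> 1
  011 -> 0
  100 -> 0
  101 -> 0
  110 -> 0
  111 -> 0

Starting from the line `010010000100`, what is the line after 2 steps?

000000000001

110110111101
000000000001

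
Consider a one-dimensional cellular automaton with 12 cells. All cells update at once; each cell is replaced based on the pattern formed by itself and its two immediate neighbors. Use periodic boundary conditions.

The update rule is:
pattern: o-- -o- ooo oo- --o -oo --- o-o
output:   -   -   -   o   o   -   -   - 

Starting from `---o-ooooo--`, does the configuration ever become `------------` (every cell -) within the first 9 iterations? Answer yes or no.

no

iteration 1: --o------o--
iteration 2: -o------o---
iteration 3: o------o----
iteration 4: ------o----o
iteration 5: -----o----o-
iteration 6: ----o----o--
iteration 7: ---o----o---
iteration 8: --o----o----
iteration 9: -o----o-----
iteration 9 is -o----o-----, still not uniform -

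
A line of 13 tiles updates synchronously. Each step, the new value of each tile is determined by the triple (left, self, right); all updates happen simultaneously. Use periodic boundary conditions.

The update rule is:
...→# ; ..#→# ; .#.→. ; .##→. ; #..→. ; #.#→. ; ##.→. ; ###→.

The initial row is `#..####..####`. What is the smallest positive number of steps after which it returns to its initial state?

26

step 1: ..#.....#....
step 2: ##..####..###
step 3: ...#.....#...
step 4: ###..####..##
step 5: ....#.....#..
step 6: ####..####..#
step 7: .....#.....#.
step 8: #####..####..
step 9: ......#.....#
step 10: .#####..####.
step 11: #......#.....
step 12: ..#####..####
step 13: .#......#....
step 14: #..#####..###
step 15: ..#......#...
step 16: ##..#####..##
step 17: ...#......#..
step 18: ###..#####..#
step 19: ....#......#.
step 20: ####..#####..
step 21: .....#......#
step 22: .####..#####.
step 23: #.....#......
step 24: ..####..#####
step 25: .#.....#.....
step 26: #..####..####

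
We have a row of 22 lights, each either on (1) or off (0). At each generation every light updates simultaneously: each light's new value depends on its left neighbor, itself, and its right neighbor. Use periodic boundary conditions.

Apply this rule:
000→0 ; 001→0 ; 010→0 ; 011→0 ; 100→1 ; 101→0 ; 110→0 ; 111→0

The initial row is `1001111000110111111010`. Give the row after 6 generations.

0100000100000000000000
0010000010000000000000
0001000001000000000000
0000100000100000000000
0000010000010000000000
0000001000001000000000

0000001000001000000000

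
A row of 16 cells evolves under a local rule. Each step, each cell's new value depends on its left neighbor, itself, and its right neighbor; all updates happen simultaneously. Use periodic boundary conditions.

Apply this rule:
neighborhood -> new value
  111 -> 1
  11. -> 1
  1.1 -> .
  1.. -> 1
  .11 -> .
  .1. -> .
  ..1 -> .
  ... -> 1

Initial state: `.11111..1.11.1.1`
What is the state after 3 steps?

11..1111111..111

..11111....1....
1..1111111..1111
11..1111111..111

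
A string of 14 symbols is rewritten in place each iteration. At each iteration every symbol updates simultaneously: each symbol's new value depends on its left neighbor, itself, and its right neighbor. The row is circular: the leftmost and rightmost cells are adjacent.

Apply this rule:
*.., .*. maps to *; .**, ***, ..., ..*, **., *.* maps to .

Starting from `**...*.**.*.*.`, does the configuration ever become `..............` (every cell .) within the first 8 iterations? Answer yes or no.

no

iteration 1: ..*..*....*.*.
iteration 2: ..**.**...*.**
iteration 3: *......*..*...
iteration 4: **.....**.**..
iteration 5: ..*.........*.
iteration 6: ..**........**
iteration 7: *...*.........
iteration 8: **..**........
iteration 8 is **..**........, still not uniform .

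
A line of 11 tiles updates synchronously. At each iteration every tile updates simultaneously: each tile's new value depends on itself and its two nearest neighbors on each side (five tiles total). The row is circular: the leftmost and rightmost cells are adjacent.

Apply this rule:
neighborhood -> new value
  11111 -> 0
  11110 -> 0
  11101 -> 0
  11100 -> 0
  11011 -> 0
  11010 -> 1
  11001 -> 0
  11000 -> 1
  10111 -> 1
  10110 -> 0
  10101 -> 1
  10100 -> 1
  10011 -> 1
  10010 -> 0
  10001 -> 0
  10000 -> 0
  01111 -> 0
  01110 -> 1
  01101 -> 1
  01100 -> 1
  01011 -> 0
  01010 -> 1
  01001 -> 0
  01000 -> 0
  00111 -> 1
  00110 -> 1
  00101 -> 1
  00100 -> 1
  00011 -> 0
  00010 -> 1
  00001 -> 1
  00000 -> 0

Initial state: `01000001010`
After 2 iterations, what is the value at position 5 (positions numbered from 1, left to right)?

iteration 1: 01000111110
iteration 2: 01000100000
position 5 holds 0

0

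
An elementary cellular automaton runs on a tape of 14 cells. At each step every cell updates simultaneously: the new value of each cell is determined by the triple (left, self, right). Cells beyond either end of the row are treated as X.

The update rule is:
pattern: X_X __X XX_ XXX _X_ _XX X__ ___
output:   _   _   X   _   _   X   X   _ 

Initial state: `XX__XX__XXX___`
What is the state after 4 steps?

_XX_XXX_X_XX__
_XX_X_X___XXX_
_XX____X__X_X_
_XXX____X_____

_XXX____X_____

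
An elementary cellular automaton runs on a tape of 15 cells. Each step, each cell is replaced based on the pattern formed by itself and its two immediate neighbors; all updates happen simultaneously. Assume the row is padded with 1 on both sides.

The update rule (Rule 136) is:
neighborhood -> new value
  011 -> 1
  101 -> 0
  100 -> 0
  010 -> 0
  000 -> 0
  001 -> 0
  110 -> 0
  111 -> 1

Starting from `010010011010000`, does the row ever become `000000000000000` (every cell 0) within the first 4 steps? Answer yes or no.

000000010000000
000000000000000
all cells are 0 at step 2

yes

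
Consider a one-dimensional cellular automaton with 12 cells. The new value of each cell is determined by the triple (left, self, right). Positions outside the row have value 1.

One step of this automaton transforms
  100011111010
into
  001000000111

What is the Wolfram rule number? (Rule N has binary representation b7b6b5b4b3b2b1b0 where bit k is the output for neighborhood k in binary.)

37

position 5: 111 → 0  (bit 7 = 0)
position 0: 110 → 0  (bit 6 = 0)
position 9: 101 → 1  (bit 5 = 1)
position 1: 100 → 0  (bit 4 = 0)
position 4: 011 → 0  (bit 3 = 0)
position 10: 010 → 1  (bit 2 = 1)
position 3: 001 → 0  (bit 1 = 0)
position 2: 000 → 1  (bit 0 = 1)
bits b7..b0 = 00100101 = 37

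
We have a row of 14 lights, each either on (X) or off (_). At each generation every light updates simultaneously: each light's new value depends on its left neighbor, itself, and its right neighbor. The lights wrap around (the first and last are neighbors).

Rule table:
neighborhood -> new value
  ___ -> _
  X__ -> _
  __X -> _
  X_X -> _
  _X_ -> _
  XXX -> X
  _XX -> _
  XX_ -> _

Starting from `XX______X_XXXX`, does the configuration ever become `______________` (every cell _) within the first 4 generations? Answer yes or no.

yes

generation 1: X__________XXX
generation 2: ____________XX
generation 3: ______________
all cells are _ at generation 3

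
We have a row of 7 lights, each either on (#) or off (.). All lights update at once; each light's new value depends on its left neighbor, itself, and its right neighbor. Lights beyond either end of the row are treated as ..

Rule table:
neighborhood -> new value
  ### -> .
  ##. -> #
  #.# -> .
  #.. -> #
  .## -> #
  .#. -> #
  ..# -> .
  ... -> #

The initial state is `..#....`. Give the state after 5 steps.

#.#.#.#

#.#####
#.#...#
#.###.#
#.#.#.#
#.#.#.#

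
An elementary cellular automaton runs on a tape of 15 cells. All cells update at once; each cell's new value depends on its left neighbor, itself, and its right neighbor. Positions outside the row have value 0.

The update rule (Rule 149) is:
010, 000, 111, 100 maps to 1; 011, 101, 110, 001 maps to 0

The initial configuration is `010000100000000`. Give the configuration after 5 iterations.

010110110010101

011110111111111
001100011111110
100011001111101
111000100111001
010110110010101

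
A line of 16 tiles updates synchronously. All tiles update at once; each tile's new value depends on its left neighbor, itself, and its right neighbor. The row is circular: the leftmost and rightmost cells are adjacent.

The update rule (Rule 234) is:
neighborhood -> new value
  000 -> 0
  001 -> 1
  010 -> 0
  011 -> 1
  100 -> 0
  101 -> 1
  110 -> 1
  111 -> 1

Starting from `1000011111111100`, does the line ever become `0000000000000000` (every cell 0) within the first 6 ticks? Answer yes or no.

0000111111111101
0001111111111110
0011111111111110
0111111111111110
1111111111111110
1111111111111111
tick 6 is 1111111111111111, still not uniform 0

no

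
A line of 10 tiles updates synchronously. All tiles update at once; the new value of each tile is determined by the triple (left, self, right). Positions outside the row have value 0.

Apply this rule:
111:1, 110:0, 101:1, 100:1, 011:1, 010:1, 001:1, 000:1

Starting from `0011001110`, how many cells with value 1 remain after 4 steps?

8

step 1: 1110111101
step 2: 1101111011
step 3: 1011110110
step 4: 1111101101
count of 1: 8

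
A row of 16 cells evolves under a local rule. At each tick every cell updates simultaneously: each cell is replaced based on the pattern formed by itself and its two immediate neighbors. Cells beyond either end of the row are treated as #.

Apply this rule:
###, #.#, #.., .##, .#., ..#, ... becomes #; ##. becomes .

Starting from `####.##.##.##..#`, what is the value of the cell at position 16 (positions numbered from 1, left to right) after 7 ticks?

#

###.##.##.##.###
##.##.##.##.####
#.##.##.##.#####
.##.##.##.######
##.##.##.#######
#.##.##.########
.##.##.#########
position 16 holds #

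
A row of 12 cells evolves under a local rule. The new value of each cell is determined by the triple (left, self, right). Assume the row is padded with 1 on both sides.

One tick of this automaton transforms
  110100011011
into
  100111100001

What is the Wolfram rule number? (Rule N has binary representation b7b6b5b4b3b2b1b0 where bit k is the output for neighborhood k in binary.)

151

position 0: 111 → 1  (bit 7 = 1)
position 1: 110 → 0  (bit 6 = 0)
position 2: 101 → 0  (bit 5 = 0)
position 4: 100 → 1  (bit 4 = 1)
position 7: 011 → 0  (bit 3 = 0)
position 3: 010 → 1  (bit 2 = 1)
position 6: 001 → 1  (bit 1 = 1)
position 5: 000 → 1  (bit 0 = 1)
bits b7..b0 = 10010111 = 151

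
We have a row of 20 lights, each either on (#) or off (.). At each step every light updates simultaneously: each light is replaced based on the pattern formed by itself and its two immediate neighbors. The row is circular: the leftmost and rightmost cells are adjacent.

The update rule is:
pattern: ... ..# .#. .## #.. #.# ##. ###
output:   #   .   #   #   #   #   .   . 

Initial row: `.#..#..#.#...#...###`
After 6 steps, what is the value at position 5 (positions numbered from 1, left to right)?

#

###.##.#####.###.#..
#..##.##....##..###.
##.#.##.###.#.#.#..#
..####.##..#######.#
#.#...##.#.#......##
.####.#.#########.#.
position 5 holds #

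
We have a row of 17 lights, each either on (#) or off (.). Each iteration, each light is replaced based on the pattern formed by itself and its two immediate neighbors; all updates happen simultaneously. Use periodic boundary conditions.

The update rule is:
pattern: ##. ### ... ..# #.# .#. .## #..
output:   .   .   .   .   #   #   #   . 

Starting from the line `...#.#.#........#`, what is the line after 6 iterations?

...#............#

...#####........#
...#............#
...#............#  (fixed point — unchanged through iteration 6)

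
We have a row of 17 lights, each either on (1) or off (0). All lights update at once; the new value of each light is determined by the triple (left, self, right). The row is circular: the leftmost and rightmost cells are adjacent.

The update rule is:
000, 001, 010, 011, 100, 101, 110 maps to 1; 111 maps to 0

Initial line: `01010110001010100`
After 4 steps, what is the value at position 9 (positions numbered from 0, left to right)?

0

11111111111111111
00000000000000000
11111111111111111  (repeats step 1; period 2)
step 4: 00000000000000000
position 9 holds 0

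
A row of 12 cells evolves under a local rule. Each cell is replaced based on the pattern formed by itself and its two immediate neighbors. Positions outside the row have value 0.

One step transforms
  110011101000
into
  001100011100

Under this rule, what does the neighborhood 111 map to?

At position 5 the neighborhood is 111; the next row has 0 there.

0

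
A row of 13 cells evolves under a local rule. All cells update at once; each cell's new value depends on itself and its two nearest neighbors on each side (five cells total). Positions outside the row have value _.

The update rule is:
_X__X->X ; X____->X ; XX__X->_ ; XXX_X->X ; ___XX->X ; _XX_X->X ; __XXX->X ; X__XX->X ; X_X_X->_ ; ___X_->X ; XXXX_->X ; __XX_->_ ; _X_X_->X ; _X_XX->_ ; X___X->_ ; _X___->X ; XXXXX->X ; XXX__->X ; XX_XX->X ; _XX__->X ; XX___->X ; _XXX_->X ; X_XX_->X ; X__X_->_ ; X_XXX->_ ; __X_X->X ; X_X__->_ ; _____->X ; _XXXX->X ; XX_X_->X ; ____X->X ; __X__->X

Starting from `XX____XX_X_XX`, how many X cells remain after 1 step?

9

_XXXXX_XX__XX
count of X: 9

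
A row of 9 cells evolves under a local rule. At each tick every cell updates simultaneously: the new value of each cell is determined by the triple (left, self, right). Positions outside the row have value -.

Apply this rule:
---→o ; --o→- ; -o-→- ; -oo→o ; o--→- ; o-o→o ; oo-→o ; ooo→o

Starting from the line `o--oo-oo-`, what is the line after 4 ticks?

---ooooo-
oo-ooooo-
oooooooo-
oooooooo-

oooooooo-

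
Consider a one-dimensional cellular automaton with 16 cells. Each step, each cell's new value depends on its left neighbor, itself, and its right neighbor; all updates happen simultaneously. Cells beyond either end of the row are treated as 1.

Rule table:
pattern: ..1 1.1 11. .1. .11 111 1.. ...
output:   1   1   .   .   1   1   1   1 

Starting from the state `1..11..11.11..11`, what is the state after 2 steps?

.111.111.11.1111
111.111.11.11111

111.111.11.11111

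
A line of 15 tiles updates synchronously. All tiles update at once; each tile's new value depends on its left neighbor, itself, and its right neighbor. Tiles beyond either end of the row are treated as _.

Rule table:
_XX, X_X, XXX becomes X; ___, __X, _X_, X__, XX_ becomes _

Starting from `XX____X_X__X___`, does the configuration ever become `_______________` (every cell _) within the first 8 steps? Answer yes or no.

step 1: X______X_______
step 2: _______________
all cells are _ at step 2

yes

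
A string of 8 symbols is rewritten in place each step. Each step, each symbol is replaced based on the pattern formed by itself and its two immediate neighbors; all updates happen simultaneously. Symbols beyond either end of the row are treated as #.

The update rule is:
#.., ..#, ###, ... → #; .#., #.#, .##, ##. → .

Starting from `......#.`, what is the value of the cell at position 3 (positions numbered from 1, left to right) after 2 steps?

#

step 1: ######..
step 2: #####.##
position 3 holds #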